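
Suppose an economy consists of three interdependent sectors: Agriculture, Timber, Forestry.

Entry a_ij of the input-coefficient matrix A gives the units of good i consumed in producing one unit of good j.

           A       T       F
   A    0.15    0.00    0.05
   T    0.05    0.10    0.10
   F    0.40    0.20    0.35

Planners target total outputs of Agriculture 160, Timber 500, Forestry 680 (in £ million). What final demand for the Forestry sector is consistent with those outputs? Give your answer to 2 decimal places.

d_F = 278.00

I − A =
  [   0.85     0.00    -0.05]
  [  -0.05     0.90    -0.10]
  [  -0.40    -0.20     0.65]
d = (I − A) x:
  d_A = (+0.85)·160 + (+0.00)·500 + (-0.05)·680 = 102.00
  d_T = (-0.05)·160 + (+0.90)·500 + (-0.10)·680 = 374.00
  d_F = (-0.40)·160 + (-0.20)·500 + (+0.65)·680 = 278.00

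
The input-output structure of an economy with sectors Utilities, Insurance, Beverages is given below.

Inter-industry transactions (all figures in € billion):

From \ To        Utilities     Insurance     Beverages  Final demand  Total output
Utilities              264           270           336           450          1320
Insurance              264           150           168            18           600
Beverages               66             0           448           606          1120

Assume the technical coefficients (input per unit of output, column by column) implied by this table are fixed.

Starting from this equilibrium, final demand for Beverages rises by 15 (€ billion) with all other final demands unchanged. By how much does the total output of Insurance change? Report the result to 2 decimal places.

Technical coefficients a_ij = z_ij / X_j:
  a_11 = 264/1320 = 0.20, a_21 = 264/1320 = 0.20, a_31 = 66/1320 = 0.05
  a_12 = 270/600 = 0.45, a_22 = 150/600 = 0.25, a_32 = 0/600 = 0.00
  a_13 = 336/1120 = 0.30, a_23 = 168/1120 = 0.15, a_33 = 448/1120 = 0.40
I − A =
  [   0.80    -0.45    -0.30]
  [  -0.20     0.75    -0.15]
  [  -0.05     0.00     0.60]
Cofactors of I−A, C_ij = (−1)^(i+j)·(minor ij) (rows/columns in the sector order above):
  C_11 = (0.75)(0.60) − (-0.15)(0.00) = 0.4500
  C_12 = −[(-0.20)(0.60) − (-0.15)(-0.05)] = 0.1275
  C_13 = (-0.20)(0.00) − (0.75)(-0.05) = 0.0375
  C_21 = −[(-0.45)(0.60) − (-0.30)(0.00)] = 0.2700
  C_22 = (0.80)(0.60) − (-0.30)(-0.05) = 0.4650
  C_23 = −[(0.80)(0.00) − (-0.45)(-0.05)] = 0.0225
  C_31 = (-0.45)(-0.15) − (-0.30)(0.75) = 0.2925
  C_32 = −[(0.80)(-0.15) − (-0.30)(-0.20)] = 0.1800
  C_33 = (0.80)(0.75) − (-0.45)(-0.20) = 0.5100
det(I−A) = Σ_j (I−A)_1j·C_1j = (0.80)(0.4500) + (-0.45)(0.1275) + (-0.30)(0.0375) = 0.291375
adj(I−A) = Cᵀ =
  [ 0.4500   0.2700   0.2925]
  [ 0.1275   0.4650   0.1800]
  [ 0.0375   0.0225   0.5100]
(I − A)⁻¹ = adj(I−A) / det(I−A) ≈
  [   1.5444     0.9266     1.0039]
  [   0.4376     1.5959     0.6178]
  [   0.1287     0.0772     1.7503]
Δx = (I − A)⁻¹ Δd with Δd having +15 in the Beverages component and 0 elsewhere.
So Δx_2 = L_23 · (+15), where L_23 = adj(I−A)_23 / det(I−A) = 0.1800 / 0.291375.
Δx_2 = 0.1800 × (+15) / 0.291375 = 2.70 / 0.291375 ≈ 9.27.

Δx_2 = 9.27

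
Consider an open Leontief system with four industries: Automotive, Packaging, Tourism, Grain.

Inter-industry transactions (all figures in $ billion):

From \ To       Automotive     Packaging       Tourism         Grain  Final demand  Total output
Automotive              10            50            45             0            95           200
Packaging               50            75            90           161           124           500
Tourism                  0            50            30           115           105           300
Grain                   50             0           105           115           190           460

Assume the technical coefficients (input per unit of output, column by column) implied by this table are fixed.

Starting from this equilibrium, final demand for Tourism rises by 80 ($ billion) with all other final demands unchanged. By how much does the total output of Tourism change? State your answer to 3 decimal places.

Technical coefficients a_ij = z_ij / X_j:
  a_AA = 10/200 = 0.05, a_PA = 50/200 = 0.25, a_TA = 0/200 = 0.00, a_GA = 50/200 = 0.25
  a_AP = 50/500 = 0.10, a_PP = 75/500 = 0.15, a_TP = 50/500 = 0.10, a_GP = 0/500 = 0.00
  a_AT = 45/300 = 0.15, a_PT = 90/300 = 0.30, a_TT = 30/300 = 0.10, a_GT = 105/300 = 0.35
  a_AG = 0/460 = 0.00, a_PG = 161/460 = 0.35, a_TG = 115/460 = 0.25, a_GG = 115/460 = 0.25
I − A =
  [   0.95    -0.10    -0.15     0.00]
  [  -0.25     0.85    -0.30    -0.35]
  [   0.00    -0.10     0.90    -0.25]
  [  -0.25     0.00    -0.35     0.75]
Compute the cofactors C_ij = (−1)^(i+j)·(3×3 minor ij) of I−A; the adjugate is their transpose:
adj(I−A) = Cᵀ =
  [ 0.464625   0.070000   0.130375   0.076125]
  [ 0.244375   0.548750   0.371375   0.379875]
  [ 0.080625   0.077500   0.578125   0.228875]
  [ 0.192500   0.059500   0.313250   0.672000]
det(I−A) = Σ_j (I−A)_1j·C_1j = (0.95)(0.464625) + (-0.10)(0.244375) + (-0.15)(0.080625) + (0.00)(0.192500) = 0.4048625
(I − A)⁻¹ = adj(I−A) / det(I−A) ≈
  [   1.1476     0.1729     0.3220     0.1880]
  [   0.6036     1.3554     0.9173     0.9383]
  [   0.1991     0.1914     1.4280     0.5653]
  [   0.4755     0.1470     0.7737     1.6598]
Δx = (I − A)⁻¹ Δd with Δd having +80 in the Tourism component and 0 elsewhere.
So Δx_T = L_TT · (+80), where L_TT = adj(I−A)_TT / det(I−A) = 0.578125 / 0.4048625.
Δx_T = 0.578125 × (+80) / 0.4048625 = 46.25 / 0.4048625 ≈ 114.236.

Δx_T = 114.236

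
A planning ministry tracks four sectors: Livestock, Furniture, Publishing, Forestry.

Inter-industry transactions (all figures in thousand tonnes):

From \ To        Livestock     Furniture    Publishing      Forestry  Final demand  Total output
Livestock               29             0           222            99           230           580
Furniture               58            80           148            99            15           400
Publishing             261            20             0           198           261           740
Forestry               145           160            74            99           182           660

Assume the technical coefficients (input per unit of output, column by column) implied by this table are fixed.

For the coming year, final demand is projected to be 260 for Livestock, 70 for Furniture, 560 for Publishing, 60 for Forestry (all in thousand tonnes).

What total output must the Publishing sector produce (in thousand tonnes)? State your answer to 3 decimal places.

Technical coefficients a_ij = z_ij / X_j:
  a_11 = 29/580 = 0.05, a_21 = 58/580 = 0.10, a_31 = 261/580 = 0.45, a_41 = 145/580 = 0.25
  a_12 = 0/400 = 0.00, a_22 = 80/400 = 0.20, a_32 = 20/400 = 0.05, a_42 = 160/400 = 0.40
  a_13 = 222/740 = 0.30, a_23 = 148/740 = 0.20, a_33 = 0/740 = 0.00, a_43 = 74/740 = 0.10
  a_14 = 99/660 = 0.15, a_24 = 99/660 = 0.15, a_34 = 198/660 = 0.30, a_44 = 99/660 = 0.15
I − A =
  [   0.95     0.00    -0.30    -0.15]
  [  -0.10     0.80    -0.20    -0.15]
  [  -0.45    -0.05     1.00    -0.30]
  [  -0.25    -0.40    -0.10     0.85]
Compute the cofactors C_ij = (−1)^(i+j)·(3×3 minor ij) of I−A; the adjugate is their transpose:
adj(I−A) = Cᵀ =
  [ 0.562750   0.109500   0.210000   0.192750]
  [ 0.217750   0.597500   0.206500   0.216750]
  [ 0.357125   0.179500   0.553000   0.289875]
  [ 0.310000   0.334500   0.224000   0.641000]
det(I−A) = Σ_j (I−A)_1j·C_1j = (0.95)(0.562750) + (0.00)(0.217750) + (-0.30)(0.357125) + (-0.15)(0.310000) = 0.380975
(I − A)⁻¹ = adj(I−A) / det(I−A) ≈
  [   1.4771     0.2874     0.5512     0.5059]
  [   0.5716     1.5683     0.5420     0.5689]
  [   0.9374     0.4712     1.4515     0.7609]
  [   0.8137     0.8780     0.5880     1.6825]
x = (I − A)⁻¹ d = adj(I−A)·d / det(I−A), with det(I−A) = 0.380975:
  x_1 = (0.562750·260 + 0.109500·70 + 0.210000·560 + 0.192750·60) / 0.380975 = 283.145 / 0.380975 ≈ 743.211
  x_2 = (0.217750·260 + 0.597500·70 + 0.206500·560 + 0.216750·60) / 0.380975 = 227.085 / 0.380975 ≈ 596.063
  x_3 = (0.357125·260 + 0.179500·70 + 0.553000·560 + 0.289875·60) / 0.380975 = 432.49 / 0.380975 ≈ 1135.219
  x_4 = (0.310000·260 + 0.334500·70 + 0.224000·560 + 0.641000·60) / 0.380975 = 267.915 / 0.380975 ≈ 703.235

x_3 = 1135.219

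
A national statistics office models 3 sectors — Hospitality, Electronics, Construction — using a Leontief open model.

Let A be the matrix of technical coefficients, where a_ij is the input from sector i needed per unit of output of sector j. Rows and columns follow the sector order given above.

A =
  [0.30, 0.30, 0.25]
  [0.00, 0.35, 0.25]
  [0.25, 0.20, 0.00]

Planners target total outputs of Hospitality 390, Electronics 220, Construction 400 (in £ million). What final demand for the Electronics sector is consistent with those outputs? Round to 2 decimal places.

d_E = 43.00

I − A =
  [   0.70    -0.30    -0.25]
  [   0.00     0.65    -0.25]
  [  -0.25    -0.20     1.00]
d = (I − A) x:
  d_H = (+0.70)·390 + (-0.30)·220 + (-0.25)·400 = 107.00
  d_E = (+0.00)·390 + (+0.65)·220 + (-0.25)·400 = 43.00
  d_C = (-0.25)·390 + (-0.20)·220 + (+1.00)·400 = 258.50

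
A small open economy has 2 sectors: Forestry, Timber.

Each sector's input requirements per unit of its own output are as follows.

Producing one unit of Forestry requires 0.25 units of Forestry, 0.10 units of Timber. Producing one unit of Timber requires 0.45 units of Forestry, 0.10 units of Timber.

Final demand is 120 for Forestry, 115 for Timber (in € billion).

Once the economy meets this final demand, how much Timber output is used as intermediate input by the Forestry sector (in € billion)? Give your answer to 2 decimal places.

I − A =
  [   0.75    -0.45]
  [  -0.10     0.90]
det(I−A) = (0.75)(0.90) − (-0.45)(-0.10) = 0.6300
adj(I−A) = [[0.90, 0.45], [0.10, 0.75]]
(I − A)⁻¹ = adj(I−A) / det(I−A) ≈
  [   1.4286     0.7143]
  [   0.1587     1.1905]
First solve x = (I − A)⁻¹ d = adj(I−A)·d / det(I−A); in particular x_1 = (0.90·120 + 0.45·115) / 0.6300 = 159.75 / 0.6300 ≈ 253.5714.
Intermediate flow from 2 to 1: z_21 = a_21 · x_1 = 0.10 × 159.75 / 0.6300 = 15.975 / 0.6300 ≈ 25.36.

z_21 = 25.36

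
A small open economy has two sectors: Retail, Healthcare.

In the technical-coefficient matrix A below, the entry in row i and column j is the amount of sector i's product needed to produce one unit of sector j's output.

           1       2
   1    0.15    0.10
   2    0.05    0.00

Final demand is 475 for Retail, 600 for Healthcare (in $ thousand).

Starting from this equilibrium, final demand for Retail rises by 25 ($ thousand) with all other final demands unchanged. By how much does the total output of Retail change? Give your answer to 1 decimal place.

Δx_1 = 29.6

I − A =
  [   0.85    -0.10]
  [  -0.05     1.00]
det(I−A) = (0.85)(1.00) − (-0.10)(-0.05) = 0.8450
adj(I−A) = [[1.00, 0.10], [0.05, 0.85]]
(I − A)⁻¹ = adj(I−A) / det(I−A) ≈
  [   1.1834     0.1183]
  [   0.0592     1.0059]
Δx = (I − A)⁻¹ Δd with Δd having +25 in the Retail component and 0 elsewhere.
So Δx_1 = L_11 · (+25), where L_11 = adj(I−A)_11 / det(I−A) = 1.00 / 0.8450.
Δx_1 = 1.00 × (+25) / 0.8450 = 25.00 / 0.8450 ≈ 29.6.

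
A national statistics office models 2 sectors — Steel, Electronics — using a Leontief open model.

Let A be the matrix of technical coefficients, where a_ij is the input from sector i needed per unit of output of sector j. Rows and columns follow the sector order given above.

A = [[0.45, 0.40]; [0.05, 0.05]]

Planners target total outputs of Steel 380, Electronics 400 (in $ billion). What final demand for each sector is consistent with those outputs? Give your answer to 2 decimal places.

I − A =
  [   0.55    -0.40]
  [  -0.05     0.95]
d = (I − A) x:
  d_S = (+0.55)·380 + (-0.40)·400 = 49.00
  d_E = (-0.05)·380 + (+0.95)·400 = 361.00

d_S = 49.00, d_E = 361.00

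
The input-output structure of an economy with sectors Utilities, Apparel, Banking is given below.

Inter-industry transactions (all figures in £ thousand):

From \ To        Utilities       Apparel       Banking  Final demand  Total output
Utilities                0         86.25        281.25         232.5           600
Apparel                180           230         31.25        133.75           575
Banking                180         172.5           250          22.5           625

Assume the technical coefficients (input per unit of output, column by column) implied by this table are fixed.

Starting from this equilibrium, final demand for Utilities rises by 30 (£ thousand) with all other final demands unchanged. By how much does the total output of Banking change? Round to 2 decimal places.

Δx_3 = 41.70

Technical coefficients a_ij = z_ij / X_j:
  a_11 = 0/600 = 0.00, a_21 = 180/600 = 0.30, a_31 = 180/600 = 0.30
  a_12 = 86.25/575 = 0.15, a_22 = 230/575 = 0.40, a_32 = 172.5/575 = 0.30
  a_13 = 281.25/625 = 0.45, a_23 = 31.25/625 = 0.05, a_33 = 250/625 = 0.40
I − A =
  [   1.00    -0.15    -0.45]
  [  -0.30     0.60    -0.05]
  [  -0.30    -0.30     0.60]
Cofactors of I−A, C_ij = (−1)^(i+j)·(minor ij) (rows/columns in the sector order above):
  C_11 = (0.60)(0.60) − (-0.05)(-0.30) = 0.3450
  C_12 = −[(-0.30)(0.60) − (-0.05)(-0.30)] = 0.1950
  C_13 = (-0.30)(-0.30) − (0.60)(-0.30) = 0.2700
  C_21 = −[(-0.15)(0.60) − (-0.45)(-0.30)] = 0.2250
  C_22 = (1.00)(0.60) − (-0.45)(-0.30) = 0.4650
  C_23 = −[(1.00)(-0.30) − (-0.15)(-0.30)] = 0.3450
  C_31 = (-0.15)(-0.05) − (-0.45)(0.60) = 0.2775
  C_32 = −[(1.00)(-0.05) − (-0.45)(-0.30)] = 0.1850
  C_33 = (1.00)(0.60) − (-0.15)(-0.30) = 0.5550
det(I−A) = Σ_j (I−A)_1j·C_1j = (1.00)(0.3450) + (-0.15)(0.1950) + (-0.45)(0.2700) = 0.19425
adj(I−A) = Cᵀ =
  [ 0.3450   0.2250   0.2775]
  [ 0.1950   0.4650   0.1850]
  [ 0.2700   0.3450   0.5550]
(I − A)⁻¹ = adj(I−A) / det(I−A) ≈
  [   1.7761     1.1583     1.4286]
  [   1.0039     2.3938     0.9524]
  [   1.3900     1.7761     2.8571]
Δx = (I − A)⁻¹ Δd with Δd having +30 in the Utilities component and 0 elsewhere.
So Δx_3 = L_31 · (+30), where L_31 = adj(I−A)_31 / det(I−A) = 0.2700 / 0.19425.
Δx_3 = 0.2700 × (+30) / 0.19425 = 8.10 / 0.19425 ≈ 41.70.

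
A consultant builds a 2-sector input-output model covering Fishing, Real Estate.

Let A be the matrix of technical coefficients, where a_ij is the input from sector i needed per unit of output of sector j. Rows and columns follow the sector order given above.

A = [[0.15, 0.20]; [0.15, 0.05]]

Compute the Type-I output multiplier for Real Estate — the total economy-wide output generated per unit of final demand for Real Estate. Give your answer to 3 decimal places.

I − A =
  [   0.85    -0.20]
  [  -0.15     0.95]
det(I−A) = (0.85)(0.95) − (-0.20)(-0.15) = 0.7775
adj(I−A) = [[0.95, 0.20], [0.15, 0.85]]
(I − A)⁻¹ = adj(I−A) / det(I−A) ≈
  [   1.2219     0.2572]
  [   0.1929     1.0932]
The output multiplier for sector j is the column-j sum of the Leontief inverse (I − A)⁻¹ = adj(I−A) / det(I−A).
Column 2 of adj(I−A): (0.20, 0.85); det(I−A) = 0.7775.
m_2 = (0.20 + 0.85) / 0.7775 = 1.05 / 0.7775 ≈ 1.350.

m_2 = 1.350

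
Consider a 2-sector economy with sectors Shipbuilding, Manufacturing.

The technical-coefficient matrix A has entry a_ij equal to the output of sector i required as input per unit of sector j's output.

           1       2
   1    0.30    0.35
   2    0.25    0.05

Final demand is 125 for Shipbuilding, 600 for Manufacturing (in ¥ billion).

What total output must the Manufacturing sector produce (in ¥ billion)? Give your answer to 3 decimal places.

x_2 = 781.385

I − A =
  [   0.70    -0.35]
  [  -0.25     0.95]
det(I−A) = (0.70)(0.95) − (-0.35)(-0.25) = 0.5775
adj(I−A) = [[0.95, 0.35], [0.25, 0.70]]
(I − A)⁻¹ = adj(I−A) / det(I−A) ≈
  [   1.6450     0.6061]
  [   0.4329     1.2121]
x = (I − A)⁻¹ d = adj(I−A)·d / det(I−A), with det(I−A) = 0.5775:
  x_1 = (0.95·125 + 0.35·600) / 0.5775 = 328.75 / 0.5775 ≈ 569.264
  x_2 = (0.25·125 + 0.70·600) / 0.5775 = 451.25 / 0.5775 ≈ 781.385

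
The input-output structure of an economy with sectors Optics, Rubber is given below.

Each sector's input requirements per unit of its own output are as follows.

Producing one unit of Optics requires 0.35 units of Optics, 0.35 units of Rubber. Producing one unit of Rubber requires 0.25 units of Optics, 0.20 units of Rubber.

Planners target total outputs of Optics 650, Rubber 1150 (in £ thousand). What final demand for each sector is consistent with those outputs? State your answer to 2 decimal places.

I − A =
  [   0.65    -0.25]
  [  -0.35     0.80]
d = (I − A) x:
  d_1 = (+0.65)·650 + (-0.25)·1150 = 135.00
  d_2 = (-0.35)·650 + (+0.80)·1150 = 692.50

d_1 = 135.00, d_2 = 692.50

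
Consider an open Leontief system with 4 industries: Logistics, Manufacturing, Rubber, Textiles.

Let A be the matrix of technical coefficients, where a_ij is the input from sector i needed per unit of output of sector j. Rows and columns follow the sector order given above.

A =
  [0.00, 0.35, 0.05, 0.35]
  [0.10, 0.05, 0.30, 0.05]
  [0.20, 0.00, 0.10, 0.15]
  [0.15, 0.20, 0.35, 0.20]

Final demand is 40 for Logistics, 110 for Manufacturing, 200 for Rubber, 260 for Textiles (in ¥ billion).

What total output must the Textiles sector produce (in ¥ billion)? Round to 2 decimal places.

x_4 = 670.22

I − A =
  [   1.00    -0.35    -0.05    -0.35]
  [  -0.10     0.95    -0.30    -0.05]
  [  -0.20     0.00     0.90    -0.15]
  [  -0.15    -0.20    -0.35     0.80]
Compute the cofactors C_ij = (−1)^(i+j)·(3×3 minor ij) of I−A; the adjugate is their transpose:
adj(I−A) = Cᵀ =
  [ 0.616125   0.298125   0.265000   0.337875]
  [ 0.131750   0.586625   0.258375   0.142750]
  [ 0.174375   0.107875   0.662500   0.207250]
  [ 0.224750   0.249750   0.404125   0.793000]
det(I−A) = Σ_j (I−A)_1j·C_1j = (1.00)(0.616125) + (-0.35)(0.131750) + (-0.05)(0.174375) + (-0.35)(0.224750) = 0.48263125
(I − A)⁻¹ = adj(I−A) / det(I−A) ≈
  [   1.2766     0.6177     0.5491     0.7001]
  [   0.2730     1.2155     0.5353     0.2958]
  [   0.3613     0.2235     1.3727     0.4294]
  [   0.4657     0.5175     0.8373     1.6431]
x = (I − A)⁻¹ d = adj(I−A)·d / det(I−A), with det(I−A) = 0.48263125:
  x_1 = (0.616125·40 + 0.298125·110 + 0.265000·200 + 0.337875·260) / 0.48263125 = 198.28625 / 0.48263125 ≈ 410.84
  x_2 = (0.131750·40 + 0.586625·110 + 0.258375·200 + 0.142750·260) / 0.48263125 = 158.58875 / 0.48263125 ≈ 328.59
  x_3 = (0.174375·40 + 0.107875·110 + 0.662500·200 + 0.207250·260) / 0.48263125 = 205.22625 / 0.48263125 ≈ 425.22
  x_4 = (0.224750·40 + 0.249750·110 + 0.404125·200 + 0.793000·260) / 0.48263125 = 323.4675 / 0.48263125 ≈ 670.22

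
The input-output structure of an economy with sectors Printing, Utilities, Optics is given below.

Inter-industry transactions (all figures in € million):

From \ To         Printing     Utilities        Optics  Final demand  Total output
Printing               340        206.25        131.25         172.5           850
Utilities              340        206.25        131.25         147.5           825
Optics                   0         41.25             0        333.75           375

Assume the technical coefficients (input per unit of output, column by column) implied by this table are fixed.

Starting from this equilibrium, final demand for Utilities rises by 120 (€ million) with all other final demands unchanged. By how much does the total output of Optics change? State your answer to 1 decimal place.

Technical coefficients a_ij = z_ij / X_j:
  a_11 = 340/850 = 0.40, a_21 = 340/850 = 0.40, a_31 = 0/850 = 0.00
  a_12 = 206.25/825 = 0.25, a_22 = 206.25/825 = 0.25, a_32 = 41.25/825 = 0.05
  a_13 = 131.25/375 = 0.35, a_23 = 131.25/375 = 0.35, a_33 = 0/375 = 0.00
I − A =
  [   0.60    -0.25    -0.35]
  [  -0.40     0.75    -0.35]
  [   0.00    -0.05     1.00]
Cofactors of I−A, C_ij = (−1)^(i+j)·(minor ij) (rows/columns in the sector order above):
  C_11 = (0.75)(1.00) − (-0.35)(-0.05) = 0.7325
  C_12 = −[(-0.40)(1.00) − (-0.35)(0.00)] = 0.4000
  C_13 = (-0.40)(-0.05) − (0.75)(0.00) = 0.0200
  C_21 = −[(-0.25)(1.00) − (-0.35)(-0.05)] = 0.2675
  C_22 = (0.60)(1.00) − (-0.35)(0.00) = 0.6000
  C_23 = −[(0.60)(-0.05) − (-0.25)(0.00)] = 0.0300
  C_31 = (-0.25)(-0.35) − (-0.35)(0.75) = 0.3500
  C_32 = −[(0.60)(-0.35) − (-0.35)(-0.40)] = 0.3500
  C_33 = (0.60)(0.75) − (-0.25)(-0.40) = 0.3500
det(I−A) = Σ_j (I−A)_1j·C_1j = (0.60)(0.7325) + (-0.25)(0.4000) + (-0.35)(0.0200) = 0.3325
adj(I−A) = Cᵀ =
  [ 0.7325   0.2675   0.3500]
  [ 0.4000   0.6000   0.3500]
  [ 0.0200   0.0300   0.3500]
(I − A)⁻¹ = adj(I−A) / det(I−A) ≈
  [   2.2030     0.8045     1.0526]
  [   1.2030     1.8045     1.0526]
  [   0.0602     0.0902     1.0526]
Δx = (I − A)⁻¹ Δd with Δd having +120 in the Utilities component and 0 elsewhere.
So Δx_3 = L_32 · (+120), where L_32 = adj(I−A)_32 / det(I−A) = 0.0300 / 0.3325.
Δx_3 = 0.0300 × (+120) / 0.3325 = 3.60 / 0.3325 ≈ 10.8.

Δx_3 = 10.8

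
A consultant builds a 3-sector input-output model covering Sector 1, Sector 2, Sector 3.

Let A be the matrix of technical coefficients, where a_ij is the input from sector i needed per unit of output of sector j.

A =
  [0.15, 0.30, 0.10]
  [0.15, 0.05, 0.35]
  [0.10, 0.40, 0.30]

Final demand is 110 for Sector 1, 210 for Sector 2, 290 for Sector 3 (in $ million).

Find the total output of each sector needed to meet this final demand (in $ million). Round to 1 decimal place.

x_1 = 432.8, x_2 = 588.7, x_3 = 812.5

I − A =
  [   0.85    -0.30    -0.10]
  [  -0.15     0.95    -0.35]
  [  -0.10    -0.40     0.70]
Cofactors of I−A, C_ij = (−1)^(i+j)·(minor ij) (rows/columns in the sector order above):
  C_11 = (0.95)(0.70) − (-0.35)(-0.40) = 0.5250
  C_12 = −[(-0.15)(0.70) − (-0.35)(-0.10)] = 0.1400
  C_13 = (-0.15)(-0.40) − (0.95)(-0.10) = 0.1550
  C_21 = −[(-0.30)(0.70) − (-0.10)(-0.40)] = 0.2500
  C_22 = (0.85)(0.70) − (-0.10)(-0.10) = 0.5850
  C_23 = −[(0.85)(-0.40) − (-0.30)(-0.10)] = 0.3700
  C_31 = (-0.30)(-0.35) − (-0.10)(0.95) = 0.2000
  C_32 = −[(0.85)(-0.35) − (-0.10)(-0.15)] = 0.3125
  C_33 = (0.85)(0.95) − (-0.30)(-0.15) = 0.7625
det(I−A) = Σ_j (I−A)_1j·C_1j = (0.85)(0.5250) + (-0.30)(0.1400) + (-0.10)(0.1550) = 0.38875
adj(I−A) = Cᵀ =
  [ 0.5250   0.2500   0.2000]
  [ 0.1400   0.5850   0.3125]
  [ 0.1550   0.3700   0.7625]
(I − A)⁻¹ = adj(I−A) / det(I−A) ≈
  [   1.3505     0.6431     0.5145]
  [   0.3601     1.5048     0.8039]
  [   0.3987     0.9518     1.9614]
x = (I − A)⁻¹ d = adj(I−A)·d / det(I−A), with det(I−A) = 0.38875:
  x_1 = (0.5250·110 + 0.2500·210 + 0.2000·290) / 0.38875 = 168.25 / 0.38875 ≈ 432.8
  x_2 = (0.1400·110 + 0.5850·210 + 0.3125·290) / 0.38875 = 228.875 / 0.38875 ≈ 588.7
  x_3 = (0.1550·110 + 0.3700·210 + 0.7625·290) / 0.38875 = 315.875 / 0.38875 ≈ 812.5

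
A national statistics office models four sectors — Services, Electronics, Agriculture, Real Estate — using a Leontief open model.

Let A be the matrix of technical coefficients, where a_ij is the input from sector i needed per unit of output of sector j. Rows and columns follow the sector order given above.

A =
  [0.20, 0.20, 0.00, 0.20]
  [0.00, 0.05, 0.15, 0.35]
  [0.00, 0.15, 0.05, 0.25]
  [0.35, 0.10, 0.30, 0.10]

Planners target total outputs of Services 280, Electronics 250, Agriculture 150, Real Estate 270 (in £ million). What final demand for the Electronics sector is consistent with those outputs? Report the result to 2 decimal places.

I − A =
  [   0.80    -0.20     0.00    -0.20]
  [   0.00     0.95    -0.15    -0.35]
  [   0.00    -0.15     0.95    -0.25]
  [  -0.35    -0.10    -0.30     0.90]
d = (I − A) x:
  d_S = (+0.80)·280 + (-0.20)·250 + (+0.00)·150 + (-0.20)·270 = 120.00
  d_E = (+0.00)·280 + (+0.95)·250 + (-0.15)·150 + (-0.35)·270 = 120.50
  d_A = (+0.00)·280 + (-0.15)·250 + (+0.95)·150 + (-0.25)·270 = 37.50
  d_R = (-0.35)·280 + (-0.10)·250 + (-0.30)·150 + (+0.90)·270 = 75.00

d_E = 120.50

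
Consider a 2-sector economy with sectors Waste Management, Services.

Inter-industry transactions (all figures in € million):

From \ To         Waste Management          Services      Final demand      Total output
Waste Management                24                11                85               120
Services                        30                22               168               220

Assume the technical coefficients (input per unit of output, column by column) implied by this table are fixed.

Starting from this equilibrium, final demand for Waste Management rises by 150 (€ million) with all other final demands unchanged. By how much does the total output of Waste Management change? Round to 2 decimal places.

Δx_1 = 190.81

Technical coefficients a_ij = z_ij / X_j:
  a_11 = 24/120 = 0.20, a_21 = 30/120 = 0.25
  a_12 = 11/220 = 0.05, a_22 = 22/220 = 0.10
I − A =
  [   0.80    -0.05]
  [  -0.25     0.90]
det(I−A) = (0.80)(0.90) − (-0.05)(-0.25) = 0.7075
adj(I−A) = [[0.90, 0.05], [0.25, 0.80]]
(I − A)⁻¹ = adj(I−A) / det(I−A) ≈
  [   1.2721     0.0707]
  [   0.3534     1.1307]
Δx = (I − A)⁻¹ Δd with Δd having +150 in the Waste Management component and 0 elsewhere.
So Δx_1 = L_11 · (+150), where L_11 = adj(I−A)_11 / det(I−A) = 0.90 / 0.7075.
Δx_1 = 0.90 × (+150) / 0.7075 = 135.00 / 0.7075 ≈ 190.81.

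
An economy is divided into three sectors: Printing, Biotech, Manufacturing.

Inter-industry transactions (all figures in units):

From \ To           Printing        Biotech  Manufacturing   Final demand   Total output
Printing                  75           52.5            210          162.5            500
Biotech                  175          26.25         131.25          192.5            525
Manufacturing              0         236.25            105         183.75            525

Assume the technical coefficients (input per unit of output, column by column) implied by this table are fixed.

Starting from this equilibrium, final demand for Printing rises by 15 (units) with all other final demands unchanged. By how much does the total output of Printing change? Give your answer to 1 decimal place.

Technical coefficients a_ij = z_ij / X_j:
  a_11 = 75/500 = 0.15, a_21 = 175/500 = 0.35, a_31 = 0/500 = 0.00
  a_12 = 52.5/525 = 0.10, a_22 = 26.25/525 = 0.05, a_32 = 236.25/525 = 0.45
  a_13 = 210/525 = 0.40, a_23 = 131.25/525 = 0.25, a_33 = 105/525 = 0.20
I − A =
  [   0.85    -0.10    -0.40]
  [  -0.35     0.95    -0.25]
  [   0.00    -0.45     0.80]
Cofactors of I−A, C_ij = (−1)^(i+j)·(minor ij) (rows/columns in the sector order above):
  C_11 = (0.95)(0.80) − (-0.25)(-0.45) = 0.6475
  C_12 = −[(-0.35)(0.80) − (-0.25)(0.00)] = 0.2800
  C_13 = (-0.35)(-0.45) − (0.95)(0.00) = 0.1575
  C_21 = −[(-0.10)(0.80) − (-0.40)(-0.45)] = 0.2600
  C_22 = (0.85)(0.80) − (-0.40)(0.00) = 0.6800
  C_23 = −[(0.85)(-0.45) − (-0.10)(0.00)] = 0.3825
  C_31 = (-0.10)(-0.25) − (-0.40)(0.95) = 0.4050
  C_32 = −[(0.85)(-0.25) − (-0.40)(-0.35)] = 0.3525
  C_33 = (0.85)(0.95) − (-0.10)(-0.35) = 0.7725
det(I−A) = Σ_j (I−A)_1j·C_1j = (0.85)(0.6475) + (-0.10)(0.2800) + (-0.40)(0.1575) = 0.459375
adj(I−A) = Cᵀ =
  [ 0.6475   0.2600   0.4050]
  [ 0.2800   0.6800   0.3525]
  [ 0.1575   0.3825   0.7725]
(I − A)⁻¹ = adj(I−A) / det(I−A) ≈
  [   1.4095     0.5660     0.8816]
  [   0.6095     1.4803     0.7673]
  [   0.3429     0.8327     1.6816]
Δx = (I − A)⁻¹ Δd with Δd having +15 in the Printing component and 0 elsewhere.
So Δx_1 = L_11 · (+15), where L_11 = adj(I−A)_11 / det(I−A) = 0.6475 / 0.459375.
Δx_1 = 0.6475 × (+15) / 0.459375 = 9.7125 / 0.459375 ≈ 21.1.

Δx_1 = 21.1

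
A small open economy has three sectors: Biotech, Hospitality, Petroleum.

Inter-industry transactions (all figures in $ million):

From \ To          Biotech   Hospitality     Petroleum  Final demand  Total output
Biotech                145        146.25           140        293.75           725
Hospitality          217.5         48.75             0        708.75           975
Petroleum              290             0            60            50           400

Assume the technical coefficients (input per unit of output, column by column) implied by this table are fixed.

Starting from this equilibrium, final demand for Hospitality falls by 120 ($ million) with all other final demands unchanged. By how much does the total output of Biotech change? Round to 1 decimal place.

Technical coefficients a_ij = z_ij / X_j:
  a_BB = 145/725 = 0.20, a_HB = 217.5/725 = 0.30, a_PB = 290/725 = 0.40
  a_BH = 146.25/975 = 0.15, a_HH = 48.75/975 = 0.05, a_PH = 0/975 = 0.00
  a_BP = 140/400 = 0.35, a_HP = 0/400 = 0.00, a_PP = 60/400 = 0.15
I − A =
  [   0.80    -0.15    -0.35]
  [  -0.30     0.95     0.00]
  [  -0.40     0.00     0.85]
Cofactors of I−A, C_ij = (−1)^(i+j)·(minor ij) (rows/columns in the sector order above):
  C_11 = (0.95)(0.85) − (0.00)(0.00) = 0.8075
  C_12 = −[(-0.30)(0.85) − (0.00)(-0.40)] = 0.2550
  C_13 = (-0.30)(0.00) − (0.95)(-0.40) = 0.3800
  C_21 = −[(-0.15)(0.85) − (-0.35)(0.00)] = 0.1275
  C_22 = (0.80)(0.85) − (-0.35)(-0.40) = 0.5400
  C_23 = −[(0.80)(0.00) − (-0.15)(-0.40)] = 0.0600
  C_31 = (-0.15)(0.00) − (-0.35)(0.95) = 0.3325
  C_32 = −[(0.80)(0.00) − (-0.35)(-0.30)] = 0.1050
  C_33 = (0.80)(0.95) − (-0.15)(-0.30) = 0.7150
det(I−A) = Σ_j (I−A)_1j·C_1j = (0.80)(0.8075) + (-0.15)(0.2550) + (-0.35)(0.3800) = 0.47475
adj(I−A) = Cᵀ =
  [ 0.8075   0.1275   0.3325]
  [ 0.2550   0.5400   0.1050]
  [ 0.3800   0.0600   0.7150]
(I − A)⁻¹ = adj(I−A) / det(I−A) ≈
  [   1.7009     0.2686     0.7004]
  [   0.5371     1.1374     0.2212]
  [   0.8004     0.1264     1.5061]
Δx = (I − A)⁻¹ Δd with Δd having -120 in the Hospitality component and 0 elsewhere.
So Δx_B = L_BH · (-120), where L_BH = adj(I−A)_BH / det(I−A) = 0.1275 / 0.47475.
Δx_B = 0.1275 × (-120) / 0.47475 = -15.30 / 0.47475 ≈ -32.2.

Δx_B = -32.2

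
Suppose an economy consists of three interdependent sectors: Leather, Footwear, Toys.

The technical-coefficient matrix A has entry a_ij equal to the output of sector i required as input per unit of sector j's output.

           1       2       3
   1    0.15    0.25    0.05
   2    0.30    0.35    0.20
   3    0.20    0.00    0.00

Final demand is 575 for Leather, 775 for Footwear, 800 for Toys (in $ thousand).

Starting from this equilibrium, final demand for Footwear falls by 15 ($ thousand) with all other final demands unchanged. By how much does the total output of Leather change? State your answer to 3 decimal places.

Δx_1 = -8.134

I − A =
  [   0.85    -0.25    -0.05]
  [  -0.30     0.65    -0.20]
  [  -0.20     0.00     1.00]
Cofactors of I−A, C_ij = (−1)^(i+j)·(minor ij) (rows/columns in the sector order above):
  C_11 = (0.65)(1.00) − (-0.20)(0.00) = 0.6500
  C_12 = −[(-0.30)(1.00) − (-0.20)(-0.20)] = 0.3400
  C_13 = (-0.30)(0.00) − (0.65)(-0.20) = 0.1300
  C_21 = −[(-0.25)(1.00) − (-0.05)(0.00)] = 0.2500
  C_22 = (0.85)(1.00) − (-0.05)(-0.20) = 0.8400
  C_23 = −[(0.85)(0.00) − (-0.25)(-0.20)] = 0.0500
  C_31 = (-0.25)(-0.20) − (-0.05)(0.65) = 0.0825
  C_32 = −[(0.85)(-0.20) − (-0.05)(-0.30)] = 0.1850
  C_33 = (0.85)(0.65) − (-0.25)(-0.30) = 0.4775
det(I−A) = Σ_j (I−A)_1j·C_1j = (0.85)(0.6500) + (-0.25)(0.3400) + (-0.05)(0.1300) = 0.4610
adj(I−A) = Cᵀ =
  [ 0.6500   0.2500   0.0825]
  [ 0.3400   0.8400   0.1850]
  [ 0.1300   0.0500   0.4775]
(I − A)⁻¹ = adj(I−A) / det(I−A) ≈
  [   1.4100     0.5423     0.1790]
  [   0.7375     1.8221     0.4013]
  [   0.2820     0.1085     1.0358]
Δx = (I − A)⁻¹ Δd with Δd having -15 in the Footwear component and 0 elsewhere.
So Δx_1 = L_12 · (-15), where L_12 = adj(I−A)_12 / det(I−A) = 0.2500 / 0.4610.
Δx_1 = 0.2500 × (-15) / 0.4610 = -3.75 / 0.4610 ≈ -8.134.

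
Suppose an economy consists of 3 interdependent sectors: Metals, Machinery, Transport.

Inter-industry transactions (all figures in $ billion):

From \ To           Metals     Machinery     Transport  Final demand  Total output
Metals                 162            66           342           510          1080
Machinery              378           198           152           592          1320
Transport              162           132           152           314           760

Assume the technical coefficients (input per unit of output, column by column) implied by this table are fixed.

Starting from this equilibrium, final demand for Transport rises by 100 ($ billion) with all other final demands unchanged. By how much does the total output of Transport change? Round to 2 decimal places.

Technical coefficients a_ij = z_ij / X_j:
  a_11 = 162/1080 = 0.15, a_21 = 378/1080 = 0.35, a_31 = 162/1080 = 0.15
  a_12 = 66/1320 = 0.05, a_22 = 198/1320 = 0.15, a_32 = 132/1320 = 0.10
  a_13 = 342/760 = 0.45, a_23 = 152/760 = 0.20, a_33 = 152/760 = 0.20
I − A =
  [   0.85    -0.05    -0.45]
  [  -0.35     0.85    -0.20]
  [  -0.15    -0.10     0.80]
Cofactors of I−A, C_ij = (−1)^(i+j)·(minor ij) (rows/columns in the sector order above):
  C_11 = (0.85)(0.80) − (-0.20)(-0.10) = 0.6600
  C_12 = −[(-0.35)(0.80) − (-0.20)(-0.15)] = 0.3100
  C_13 = (-0.35)(-0.10) − (0.85)(-0.15) = 0.1625
  C_21 = −[(-0.05)(0.80) − (-0.45)(-0.10)] = 0.0850
  C_22 = (0.85)(0.80) − (-0.45)(-0.15) = 0.6125
  C_23 = −[(0.85)(-0.10) − (-0.05)(-0.15)] = 0.0925
  C_31 = (-0.05)(-0.20) − (-0.45)(0.85) = 0.3925
  C_32 = −[(0.85)(-0.20) − (-0.45)(-0.35)] = 0.3275
  C_33 = (0.85)(0.85) − (-0.05)(-0.35) = 0.7050
det(I−A) = Σ_j (I−A)_1j·C_1j = (0.85)(0.6600) + (-0.05)(0.3100) + (-0.45)(0.1625) = 0.472375
adj(I−A) = Cᵀ =
  [ 0.6600   0.0850   0.3925]
  [ 0.3100   0.6125   0.3275]
  [ 0.1625   0.0925   0.7050]
(I − A)⁻¹ = adj(I−A) / det(I−A) ≈
  [   1.3972     0.1799     0.8309]
  [   0.6563     1.2966     0.6933]
  [   0.3440     0.1958     1.4925]
Δx = (I − A)⁻¹ Δd with Δd having +100 in the Transport component and 0 elsewhere.
So Δx_3 = L_33 · (+100), where L_33 = adj(I−A)_33 / det(I−A) = 0.7050 / 0.472375.
Δx_3 = 0.7050 × (+100) / 0.472375 = 70.50 / 0.472375 ≈ 149.25.

Δx_3 = 149.25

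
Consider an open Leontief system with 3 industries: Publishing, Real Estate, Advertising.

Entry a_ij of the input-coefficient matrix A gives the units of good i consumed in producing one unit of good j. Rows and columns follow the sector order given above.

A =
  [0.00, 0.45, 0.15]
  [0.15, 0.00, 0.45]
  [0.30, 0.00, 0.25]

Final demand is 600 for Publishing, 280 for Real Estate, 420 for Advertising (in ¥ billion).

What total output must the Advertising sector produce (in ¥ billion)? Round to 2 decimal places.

x_A = 1026.66

I − A =
  [   1.00    -0.45    -0.15]
  [  -0.15     1.00    -0.45]
  [  -0.30     0.00     0.75]
Cofactors of I−A, C_ij = (−1)^(i+j)·(minor ij) (rows/columns in the sector order above):
  C_11 = (1.00)(0.75) − (-0.45)(0.00) = 0.7500
  C_12 = −[(-0.15)(0.75) − (-0.45)(-0.30)] = 0.2475
  C_13 = (-0.15)(0.00) − (1.00)(-0.30) = 0.3000
  C_21 = −[(-0.45)(0.75) − (-0.15)(0.00)] = 0.3375
  C_22 = (1.00)(0.75) − (-0.15)(-0.30) = 0.7050
  C_23 = −[(1.00)(0.00) − (-0.45)(-0.30)] = 0.1350
  C_31 = (-0.45)(-0.45) − (-0.15)(1.00) = 0.3525
  C_32 = −[(1.00)(-0.45) − (-0.15)(-0.15)] = 0.4725
  C_33 = (1.00)(1.00) − (-0.45)(-0.15) = 0.9325
det(I−A) = Σ_j (I−A)_1j·C_1j = (1.00)(0.7500) + (-0.45)(0.2475) + (-0.15)(0.3000) = 0.593625
adj(I−A) = Cᵀ =
  [ 0.7500   0.3375   0.3525]
  [ 0.2475   0.7050   0.4725]
  [ 0.3000   0.1350   0.9325]
(I − A)⁻¹ = adj(I−A) / det(I−A) ≈
  [   1.2634     0.5685     0.5938]
  [   0.4169     1.1876     0.7960]
  [   0.5054     0.2274     1.5709]
x = (I − A)⁻¹ d = adj(I−A)·d / det(I−A), with det(I−A) = 0.593625:
  x_P = (0.7500·600 + 0.3375·280 + 0.3525·420) / 0.593625 = 692.55 / 0.593625 ≈ 1166.65
  x_R = (0.2475·600 + 0.7050·280 + 0.4725·420) / 0.593625 = 544.35 / 0.593625 ≈ 916.99
  x_A = (0.3000·600 + 0.1350·280 + 0.9325·420) / 0.593625 = 609.45 / 0.593625 ≈ 1026.66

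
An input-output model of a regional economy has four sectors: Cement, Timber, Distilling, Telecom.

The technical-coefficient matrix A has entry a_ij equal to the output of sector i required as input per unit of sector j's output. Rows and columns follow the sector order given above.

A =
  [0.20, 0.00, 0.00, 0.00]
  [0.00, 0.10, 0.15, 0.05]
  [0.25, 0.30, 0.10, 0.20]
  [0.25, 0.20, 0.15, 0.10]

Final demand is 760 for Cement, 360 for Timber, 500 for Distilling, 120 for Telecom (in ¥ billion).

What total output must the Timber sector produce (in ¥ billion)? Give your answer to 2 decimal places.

I − A =
  [   0.80     0.00     0.00     0.00]
  [   0.00     0.90    -0.15    -0.05]
  [  -0.25    -0.30     0.90    -0.20]
  [  -0.25    -0.20    -0.15     0.90]
Compute the cofactors C_ij = (−1)^(i+j)·(3×3 minor ij) of I−A; the adjugate is their transpose:
adj(I−A) = Cᵀ =
  [ 0.644250   0.000000   0.000000   0.000000]
  [ 0.054375   0.624000   0.114000   0.060000]
  [ 0.248750   0.248000   0.640000   0.156000]
  [ 0.232500   0.180000   0.132000   0.612000]
det(I−A) = Σ_j (I−A)_1j·C_1j = (0.80)(0.644250) + (0.00)(0.054375) + (0.00)(0.248750) + (0.00)(0.232500) = 0.5154
(I − A)⁻¹ = adj(I−A) / det(I−A) ≈
  [   1.2500     0.0000     0.0000     0.0000]
  [   0.1055     1.2107     0.2212     0.1164]
  [   0.4826     0.4812     1.2418     0.3027]
  [   0.4511     0.3492     0.2561     1.1874]
x = (I − A)⁻¹ d = adj(I−A)·d / det(I−A), with det(I−A) = 0.5154:
  x_1 = (0.644250·760 + 0.000000·360 + 0.000000·500 + 0.000000·120) / 0.5154 = 489.63 / 0.5154 = 950.00
  x_2 = (0.054375·760 + 0.624000·360 + 0.114000·500 + 0.060000·120) / 0.5154 = 330.165 / 0.5154 ≈ 640.60
  x_3 = (0.248750·760 + 0.248000·360 + 0.640000·500 + 0.156000·120) / 0.5154 = 617.05 / 0.5154 ≈ 1197.23
  x_4 = (0.232500·760 + 0.180000·360 + 0.132000·500 + 0.612000·120) / 0.5154 = 380.94 / 0.5154 ≈ 739.12

x_2 = 640.60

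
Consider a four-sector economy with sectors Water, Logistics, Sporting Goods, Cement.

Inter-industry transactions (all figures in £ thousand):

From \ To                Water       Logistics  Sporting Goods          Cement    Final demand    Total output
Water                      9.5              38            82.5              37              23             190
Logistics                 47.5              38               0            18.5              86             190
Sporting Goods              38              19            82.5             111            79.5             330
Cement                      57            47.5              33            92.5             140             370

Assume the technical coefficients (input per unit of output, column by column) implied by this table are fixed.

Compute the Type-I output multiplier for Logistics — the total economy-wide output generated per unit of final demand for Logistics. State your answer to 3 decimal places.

Technical coefficients a_ij = z_ij / X_j:
  a_WW = 9.5/190 = 0.05, a_LW = 47.5/190 = 0.25, a_SW = 38/190 = 0.20, a_CW = 57/190 = 0.30
  a_WL = 38/190 = 0.20, a_LL = 38/190 = 0.20, a_SL = 19/190 = 0.10, a_CL = 47.5/190 = 0.25
  a_WS = 82.5/330 = 0.25, a_LS = 0/330 = 0.00, a_SS = 82.5/330 = 0.25, a_CS = 33/330 = 0.10
  a_WC = 37/370 = 0.10, a_LC = 18.5/370 = 0.05, a_SC = 111/370 = 0.30, a_CC = 92.5/370 = 0.25
I − A =
  [   0.95    -0.20    -0.25    -0.10]
  [  -0.25     0.80     0.00    -0.05]
  [  -0.20    -0.10     0.75    -0.30]
  [  -0.30    -0.25    -0.10     0.75]
Compute the cofactors C_ij = (−1)^(i+j)·(3×3 minor ij) of I−A; the adjugate is their transpose:
adj(I−A) = Cᵀ =
  [ 0.416125   0.163750   0.155875   0.128750]
  [ 0.145375   0.421375   0.057875   0.070625]
  [ 0.228500   0.192500   0.487375   0.238250]
  [ 0.245375   0.231625   0.146625   0.486250]
det(I−A) = Σ_j (I−A)_1j·C_1j = (0.95)(0.416125) + (-0.20)(0.145375) + (-0.25)(0.228500) + (-0.10)(0.245375) = 0.28458125
(I − A)⁻¹ = adj(I−A) / det(I−A) ≈
  [   1.4622     0.5754     0.5477     0.4524]
  [   0.5108     1.4807     0.2034     0.2482]
  [   0.8029     0.6764     1.7126     0.8372]
  [   0.8622     0.8139     0.5152     1.7087]
The output multiplier for sector j is the column-j sum of the Leontief inverse (I − A)⁻¹ = adj(I−A) / det(I−A).
Column L of adj(I−A): (0.163750, 0.421375, 0.192500, 0.231625); det(I−A) = 0.28458125.
m_L = (0.163750 + 0.421375 + 0.192500 + 0.231625) / 0.28458125 = 1.00925 / 0.28458125 ≈ 3.546.

m_L = 3.546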